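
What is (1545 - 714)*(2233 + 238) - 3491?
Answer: 2049910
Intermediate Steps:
(1545 - 714)*(2233 + 238) - 3491 = 831*2471 - 3491 = 2053401 - 3491 = 2049910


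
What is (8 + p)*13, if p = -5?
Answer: 39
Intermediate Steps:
(8 + p)*13 = (8 - 5)*13 = 3*13 = 39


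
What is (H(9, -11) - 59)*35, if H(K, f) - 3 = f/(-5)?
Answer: -1883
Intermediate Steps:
H(K, f) = 3 - f/5 (H(K, f) = 3 + f/(-5) = 3 + f*(-⅕) = 3 - f/5)
(H(9, -11) - 59)*35 = ((3 - ⅕*(-11)) - 59)*35 = ((3 + 11/5) - 59)*35 = (26/5 - 59)*35 = -269/5*35 = -1883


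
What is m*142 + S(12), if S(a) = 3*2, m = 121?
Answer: 17188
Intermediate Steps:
S(a) = 6
m*142 + S(12) = 121*142 + 6 = 17182 + 6 = 17188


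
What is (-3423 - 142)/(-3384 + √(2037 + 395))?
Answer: 1507995/1431128 + 3565*√38/1431128 ≈ 1.0691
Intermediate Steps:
(-3423 - 142)/(-3384 + √(2037 + 395)) = -3565/(-3384 + √2432) = -3565/(-3384 + 8*√38)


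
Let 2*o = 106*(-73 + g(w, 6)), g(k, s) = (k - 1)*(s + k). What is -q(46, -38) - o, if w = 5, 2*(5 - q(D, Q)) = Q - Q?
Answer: 1532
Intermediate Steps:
q(D, Q) = 5 (q(D, Q) = 5 - (Q - Q)/2 = 5 - ½*0 = 5 + 0 = 5)
g(k, s) = (-1 + k)*(k + s)
o = -1537 (o = (106*(-73 + (5² - 1*5 - 1*6 + 5*6)))/2 = (106*(-73 + (25 - 5 - 6 + 30)))/2 = (106*(-73 + 44))/2 = (106*(-29))/2 = (½)*(-3074) = -1537)
-q(46, -38) - o = -1*5 - 1*(-1537) = -5 + 1537 = 1532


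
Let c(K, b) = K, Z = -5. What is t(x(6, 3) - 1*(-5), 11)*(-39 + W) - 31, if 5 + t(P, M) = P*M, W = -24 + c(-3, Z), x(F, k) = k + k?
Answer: -7687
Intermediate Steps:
x(F, k) = 2*k
W = -27 (W = -24 - 3 = -27)
t(P, M) = -5 + M*P (t(P, M) = -5 + P*M = -5 + M*P)
t(x(6, 3) - 1*(-5), 11)*(-39 + W) - 31 = (-5 + 11*(2*3 - 1*(-5)))*(-39 - 27) - 31 = (-5 + 11*(6 + 5))*(-66) - 31 = (-5 + 11*11)*(-66) - 31 = (-5 + 121)*(-66) - 31 = 116*(-66) - 31 = -7656 - 31 = -7687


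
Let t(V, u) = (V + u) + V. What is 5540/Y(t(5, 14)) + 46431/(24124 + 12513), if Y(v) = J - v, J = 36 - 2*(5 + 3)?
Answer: -50695814/36637 ≈ -1383.7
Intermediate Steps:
J = 20 (J = 36 - 2*8 = 36 - 1*16 = 36 - 16 = 20)
t(V, u) = u + 2*V
Y(v) = 20 - v
5540/Y(t(5, 14)) + 46431/(24124 + 12513) = 5540/(20 - (14 + 2*5)) + 46431/(24124 + 12513) = 5540/(20 - (14 + 10)) + 46431/36637 = 5540/(20 - 1*24) + 46431*(1/36637) = 5540/(20 - 24) + 46431/36637 = 5540/(-4) + 46431/36637 = 5540*(-1/4) + 46431/36637 = -1385 + 46431/36637 = -50695814/36637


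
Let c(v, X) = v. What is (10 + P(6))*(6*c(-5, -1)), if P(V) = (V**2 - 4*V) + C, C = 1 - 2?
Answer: -630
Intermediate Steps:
C = -1
P(V) = -1 + V**2 - 4*V (P(V) = (V**2 - 4*V) - 1 = -1 + V**2 - 4*V)
(10 + P(6))*(6*c(-5, -1)) = (10 + (-1 + 6**2 - 4*6))*(6*(-5)) = (10 + (-1 + 36 - 24))*(-30) = (10 + 11)*(-30) = 21*(-30) = -630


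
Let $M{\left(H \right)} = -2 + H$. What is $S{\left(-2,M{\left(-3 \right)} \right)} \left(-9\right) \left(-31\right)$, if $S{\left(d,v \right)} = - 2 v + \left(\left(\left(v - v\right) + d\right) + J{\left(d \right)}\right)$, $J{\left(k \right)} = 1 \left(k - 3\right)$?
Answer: $837$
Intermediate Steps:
$J{\left(k \right)} = -3 + k$ ($J{\left(k \right)} = 1 \left(-3 + k\right) = -3 + k$)
$S{\left(d,v \right)} = -3 - 2 v + 2 d$ ($S{\left(d,v \right)} = - 2 v + \left(\left(\left(v - v\right) + d\right) + \left(-3 + d\right)\right) = - 2 v + \left(\left(0 + d\right) + \left(-3 + d\right)\right) = - 2 v + \left(d + \left(-3 + d\right)\right) = - 2 v + \left(-3 + 2 d\right) = -3 - 2 v + 2 d$)
$S{\left(-2,M{\left(-3 \right)} \right)} \left(-9\right) \left(-31\right) = \left(-3 - 2 \left(-2 - 3\right) + 2 \left(-2\right)\right) \left(-9\right) \left(-31\right) = \left(-3 - -10 - 4\right) \left(-9\right) \left(-31\right) = \left(-3 + 10 - 4\right) \left(-9\right) \left(-31\right) = 3 \left(-9\right) \left(-31\right) = \left(-27\right) \left(-31\right) = 837$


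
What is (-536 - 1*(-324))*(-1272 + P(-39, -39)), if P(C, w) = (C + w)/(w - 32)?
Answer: 19129608/71 ≈ 2.6943e+5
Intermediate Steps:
P(C, w) = (C + w)/(-32 + w)
(-536 - 1*(-324))*(-1272 + P(-39, -39)) = (-536 - 1*(-324))*(-1272 + (-39 - 39)/(-32 - 39)) = (-536 + 324)*(-1272 - 78/(-71)) = -212*(-1272 - 1/71*(-78)) = -212*(-1272 + 78/71) = -212*(-90234/71) = 19129608/71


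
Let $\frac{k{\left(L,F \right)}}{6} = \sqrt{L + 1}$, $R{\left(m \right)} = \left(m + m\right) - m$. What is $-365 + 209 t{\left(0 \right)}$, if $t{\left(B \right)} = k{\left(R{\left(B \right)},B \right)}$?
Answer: $889$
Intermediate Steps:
$R{\left(m \right)} = m$ ($R{\left(m \right)} = 2 m - m = m$)
$k{\left(L,F \right)} = 6 \sqrt{1 + L}$ ($k{\left(L,F \right)} = 6 \sqrt{L + 1} = 6 \sqrt{1 + L}$)
$t{\left(B \right)} = 6 \sqrt{1 + B}$
$-365 + 209 t{\left(0 \right)} = -365 + 209 \cdot 6 \sqrt{1 + 0} = -365 + 209 \cdot 6 \sqrt{1} = -365 + 209 \cdot 6 \cdot 1 = -365 + 209 \cdot 6 = -365 + 1254 = 889$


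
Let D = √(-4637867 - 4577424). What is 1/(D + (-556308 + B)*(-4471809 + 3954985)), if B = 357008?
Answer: 103003023200/10609622788339747455291 - I*√9215291/10609622788339747455291 ≈ 9.7085e-12 - 2.8612e-19*I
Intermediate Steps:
D = I*√9215291 (D = √(-9215291) = I*√9215291 ≈ 3035.7*I)
1/(D + (-556308 + B)*(-4471809 + 3954985)) = 1/(I*√9215291 + (-556308 + 357008)*(-4471809 + 3954985)) = 1/(I*√9215291 - 199300*(-516824)) = 1/(I*√9215291 + 103003023200) = 1/(103003023200 + I*√9215291)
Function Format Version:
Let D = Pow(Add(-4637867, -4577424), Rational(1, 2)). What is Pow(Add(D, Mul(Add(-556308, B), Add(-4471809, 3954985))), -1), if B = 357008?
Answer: Add(Rational(103003023200, 10609622788339747455291), Mul(Rational(-1, 10609622788339747455291), I, Pow(9215291, Rational(1, 2)))) ≈ Add(9.7085e-12, Mul(-2.8612e-19, I))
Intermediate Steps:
D = Mul(I, Pow(9215291, Rational(1, 2))) (D = Pow(-9215291, Rational(1, 2)) = Mul(I, Pow(9215291, Rational(1, 2))) ≈ Mul(3035.7, I))
Pow(Add(D, Mul(Add(-556308, B), Add(-4471809, 3954985))), -1) = Pow(Add(Mul(I, Pow(9215291, Rational(1, 2))), Mul(Add(-556308, 357008), Add(-4471809, 3954985))), -1) = Pow(Add(Mul(I, Pow(9215291, Rational(1, 2))), Mul(-199300, -516824)), -1) = Pow(Add(Mul(I, Pow(9215291, Rational(1, 2))), 103003023200), -1) = Pow(Add(103003023200, Mul(I, Pow(9215291, Rational(1, 2)))), -1)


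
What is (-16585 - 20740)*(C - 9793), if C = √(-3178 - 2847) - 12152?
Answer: 819097125 - 186625*I*√241 ≈ 8.191e+8 - 2.8972e+6*I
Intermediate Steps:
C = -12152 + 5*I*√241 (C = √(-6025) - 12152 = 5*I*√241 - 12152 = -12152 + 5*I*√241 ≈ -12152.0 + 77.621*I)
(-16585 - 20740)*(C - 9793) = (-16585 - 20740)*((-12152 + 5*I*√241) - 9793) = -37325*(-21945 + 5*I*√241) = 819097125 - 186625*I*√241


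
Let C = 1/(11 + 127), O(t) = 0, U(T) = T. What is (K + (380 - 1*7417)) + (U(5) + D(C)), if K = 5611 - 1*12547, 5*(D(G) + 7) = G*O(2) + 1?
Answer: -69874/5 ≈ -13975.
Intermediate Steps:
C = 1/138 ≈ 0.0072464
D(G) = -34/5 (D(G) = -7 + (G*0 + 1)/5 = -7 + (0 + 1)/5 = -7 + (⅕)*1 = -7 + ⅕ = -34/5)
K = -6936 (K = 5611 - 12547 = -6936)
(K + (380 - 1*7417)) + (U(5) + D(C)) = (-6936 + (380 - 1*7417)) + (5 - 34/5) = (-6936 + (380 - 7417)) - 9/5 = (-6936 - 7037) - 9/5 = -13973 - 9/5 = -69874/5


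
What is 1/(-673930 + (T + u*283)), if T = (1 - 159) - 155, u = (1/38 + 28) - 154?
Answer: -38/26975955 ≈ -1.4087e-6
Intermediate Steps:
u = -4787/38 (u = (1/38 + 28) - 154 = 1065/38 - 154 = -4787/38 ≈ -125.97)
T = -313 (T = -158 - 155 = -313)
1/(-673930 + (T + u*283)) = 1/(-673930 + (-313 - 4787/38*283)) = 1/(-673930 + (-313 - 1354721/38)) = 1/(-673930 - 1366615/38) = 1/(-26975955/38) = -38/26975955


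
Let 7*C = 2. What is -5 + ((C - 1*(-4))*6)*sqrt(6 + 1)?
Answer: -5 + 180*sqrt(7)/7 ≈ 63.034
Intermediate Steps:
C = 2/7 (C = (1/7)*2 = 2/7 ≈ 0.28571)
-5 + ((C - 1*(-4))*6)*sqrt(6 + 1) = -5 + ((2/7 - 1*(-4))*6)*sqrt(6 + 1) = -5 + ((2/7 + 4)*6)*sqrt(7) = -5 + ((30/7)*6)*sqrt(7) = -5 + 180*sqrt(7)/7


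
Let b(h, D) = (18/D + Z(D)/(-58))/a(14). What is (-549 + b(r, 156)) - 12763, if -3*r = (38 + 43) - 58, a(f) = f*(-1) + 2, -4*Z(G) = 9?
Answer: -160596123/12064 ≈ -13312.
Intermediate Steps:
Z(G) = -9/4 (Z(G) = -¼*9 = -9/4)
a(f) = 2 - f (a(f) = -f + 2 = 2 - f)
r = -23/3 (r = -((38 + 43) - 58)/3 = -(81 - 58)/3 = -⅓*23 = -23/3 ≈ -7.6667)
b(h, D) = -3/928 - 3/(2*D) (b(h, D) = (18/D - 9/4/(-58))/(2 - 1*14) = (18/D - 9/4*(-1/58))/(2 - 14) = (18/D + 9/232)/(-12) = (9/232 + 18/D)*(-1/12) = -3/928 - 3/(2*D))
(-549 + b(r, 156)) - 12763 = (-549 + (3/928)*(-464 - 1*156)/156) - 12763 = (-549 + (3/928)*(1/156)*(-464 - 156)) - 12763 = (-549 + (3/928)*(1/156)*(-620)) - 12763 = (-549 - 155/12064) - 12763 = -6623291/12064 - 12763 = -160596123/12064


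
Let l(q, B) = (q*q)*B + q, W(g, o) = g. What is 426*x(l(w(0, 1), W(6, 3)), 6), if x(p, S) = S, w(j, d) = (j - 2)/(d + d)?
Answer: 2556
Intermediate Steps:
w(j, d) = (-2 + j)/(2*d) (w(j, d) = (-2 + j)/((2*d)) = (-2 + j)*(1/(2*d)) = (-2 + j)/(2*d))
l(q, B) = q + B*q² (l(q, B) = q²*B + q = B*q² + q = q + B*q²)
426*x(l(w(0, 1), W(6, 3)), 6) = 426*6 = 2556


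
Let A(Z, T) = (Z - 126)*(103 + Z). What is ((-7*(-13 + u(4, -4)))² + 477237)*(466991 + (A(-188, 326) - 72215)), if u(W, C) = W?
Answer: 202811967996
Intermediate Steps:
A(Z, T) = (-126 + Z)*(103 + Z)
((-7*(-13 + u(4, -4)))² + 477237)*(466991 + (A(-188, 326) - 72215)) = ((-7*(-13 + 4))² + 477237)*(466991 + ((-12978 + (-188)² - 23*(-188)) - 72215)) = ((-7*(-9))² + 477237)*(466991 + ((-12978 + 35344 + 4324) - 72215)) = (63² + 477237)*(466991 + (26690 - 72215)) = (3969 + 477237)*(466991 - 45525) = 481206*421466 = 202811967996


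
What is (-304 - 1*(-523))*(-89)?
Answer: -19491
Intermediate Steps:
(-304 - 1*(-523))*(-89) = (-304 + 523)*(-89) = 219*(-89) = -19491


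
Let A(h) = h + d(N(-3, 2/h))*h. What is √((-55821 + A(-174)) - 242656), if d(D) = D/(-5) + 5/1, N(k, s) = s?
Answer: I*√7488035/5 ≈ 547.29*I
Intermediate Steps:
d(D) = 5 - D/5 (d(D) = D*(-⅕) + 5*1 = -D/5 + 5 = 5 - D/5)
A(h) = h + h*(5 - 2/(5*h)) (A(h) = h + (5 - 2/(5*h))*h = h + h*(5 - 2/(5*h)))
√((-55821 + A(-174)) - 242656) = √((-55821 + (-⅖ + 6*(-174))) - 242656) = √((-55821 + (-⅖ - 1044)) - 242656) = √((-55821 - 5222/5) - 242656) = √(-284327/5 - 242656) = √(-1497607/5) = I*√7488035/5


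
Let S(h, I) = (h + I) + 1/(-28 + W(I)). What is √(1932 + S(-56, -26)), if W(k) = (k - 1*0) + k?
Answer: √739995/20 ≈ 43.011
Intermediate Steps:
W(k) = 2*k (W(k) = (k + 0) + k = k + k = 2*k)
S(h, I) = I + h + 1/(-28 + 2*I) (S(h, I) = (h + I) + 1/(-28 + 2*I) = (I + h) + 1/(-28 + 2*I) = I + h + 1/(-28 + 2*I))
√(1932 + S(-56, -26)) = √(1932 + (½ + (-26)² - 14*(-26) - 14*(-56) - 26*(-56))/(-14 - 26)) = √(1932 + (½ + 676 + 364 + 784 + 1456)/(-40)) = √(1932 - 1/40*6561/2) = √(1932 - 6561/80) = √(147999/80) = √739995/20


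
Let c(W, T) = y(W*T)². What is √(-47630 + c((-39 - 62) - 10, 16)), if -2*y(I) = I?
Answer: √740914 ≈ 860.76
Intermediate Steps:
y(I) = -I/2
c(W, T) = T²*W²/4 (c(W, T) = (-W*T/2)² = (-T*W/2)² = T²*W²/4)
√(-47630 + c((-39 - 62) - 10, 16)) = √(-47630 + (¼)*16²*((-39 - 62) - 10)²) = √(-47630 + (¼)*256*(-101 - 10)²) = √(-47630 + (¼)*256*(-111)²) = √(-47630 + (¼)*256*12321) = √(-47630 + 788544) = √740914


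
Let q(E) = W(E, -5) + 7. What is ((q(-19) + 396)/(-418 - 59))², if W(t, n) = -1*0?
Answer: 162409/227529 ≈ 0.71379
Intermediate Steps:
W(t, n) = 0
q(E) = 7 (q(E) = 0 + 7 = 7)
((q(-19) + 396)/(-418 - 59))² = ((7 + 396)/(-418 - 59))² = (403/(-477))² = (403*(-1/477))² = (-403/477)² = 162409/227529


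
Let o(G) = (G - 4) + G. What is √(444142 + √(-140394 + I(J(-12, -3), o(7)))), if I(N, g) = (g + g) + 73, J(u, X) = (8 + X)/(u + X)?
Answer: √(444142 + 3*I*√15589) ≈ 666.44 + 0.281*I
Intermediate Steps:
J(u, X) = (8 + X)/(X + u)
o(G) = -4 + 2*G (o(G) = (-4 + G) + G = -4 + 2*G)
I(N, g) = 73 + 2*g (I(N, g) = 2*g + 73 = 73 + 2*g)
√(444142 + √(-140394 + I(J(-12, -3), o(7)))) = √(444142 + √(-140394 + (73 + 2*(-4 + 2*7)))) = √(444142 + √(-140394 + (73 + 2*(-4 + 14)))) = √(444142 + √(-140394 + (73 + 2*10))) = √(444142 + √(-140394 + (73 + 20))) = √(444142 + √(-140394 + 93)) = √(444142 + √(-140301)) = √(444142 + 3*I*√15589)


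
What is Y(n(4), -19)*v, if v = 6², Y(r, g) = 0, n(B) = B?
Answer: 0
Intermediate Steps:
v = 36
Y(n(4), -19)*v = 0*36 = 0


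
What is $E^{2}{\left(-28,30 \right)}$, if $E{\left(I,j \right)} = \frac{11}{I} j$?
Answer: $\frac{27225}{196} \approx 138.9$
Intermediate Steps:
$E{\left(I,j \right)} = \frac{11 j}{I}$
$E^{2}{\left(-28,30 \right)} = \left(11 \cdot 30 \frac{1}{-28}\right)^{2} = \left(11 \cdot 30 \left(- \frac{1}{28}\right)\right)^{2} = \left(- \frac{165}{14}\right)^{2} = \frac{27225}{196}$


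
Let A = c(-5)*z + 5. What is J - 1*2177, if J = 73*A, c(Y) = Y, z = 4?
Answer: -3272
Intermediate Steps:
A = -15 (A = -5*4 + 5 = -20 + 5 = -15)
J = -1095 (J = 73*(-15) = -1095)
J - 1*2177 = -1095 - 1*2177 = -1095 - 2177 = -3272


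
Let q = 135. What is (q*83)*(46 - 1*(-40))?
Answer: 963630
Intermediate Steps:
(q*83)*(46 - 1*(-40)) = (135*83)*(46 - 1*(-40)) = 11205*(46 + 40) = 11205*86 = 963630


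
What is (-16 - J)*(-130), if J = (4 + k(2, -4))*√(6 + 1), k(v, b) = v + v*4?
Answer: 2080 + 1820*√7 ≈ 6895.3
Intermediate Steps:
k(v, b) = 5*v (k(v, b) = v + 4*v = 5*v)
J = 14*√7 (J = (4 + 5*2)*√(6 + 1) = (4 + 10)*√7 = 14*√7 ≈ 37.041)
(-16 - J)*(-130) = (-16 - 14*√7)*(-130) = 2080 + 1820*√7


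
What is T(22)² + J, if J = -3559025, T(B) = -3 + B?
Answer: -3558664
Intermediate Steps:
T(22)² + J = (-3 + 22)² - 3559025 = 19² - 3559025 = 361 - 3559025 = -3558664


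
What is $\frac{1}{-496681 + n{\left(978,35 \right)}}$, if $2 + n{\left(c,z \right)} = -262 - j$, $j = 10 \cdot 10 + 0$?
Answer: $- \frac{1}{497045} \approx -2.0119 \cdot 10^{-6}$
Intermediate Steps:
$j = 100$ ($j = 100 + 0 = 100$)
$n{\left(c,z \right)} = -364$ ($n{\left(c,z \right)} = -2 - 362 = -364$)
$\frac{1}{-496681 + n{\left(978,35 \right)}} = \frac{1}{-496681 - 364} = \frac{1}{-497045} = - \frac{1}{497045}$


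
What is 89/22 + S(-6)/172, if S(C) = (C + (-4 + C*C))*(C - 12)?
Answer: 1253/946 ≈ 1.3245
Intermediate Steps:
S(C) = (-12 + C)*(-4 + C + C**2) (S(C) = (C + (-4 + C**2))*(-12 + C) = (-4 + C + C**2)*(-12 + C) = (-12 + C)*(-4 + C + C**2))
89/22 + S(-6)/172 = 89/22 + (48 + (-6)**3 - 16*(-6) - 11*(-6)**2)/172 = 89*(1/22) + (48 - 216 + 96 - 11*36)*(1/172) = 89/22 + (48 - 216 + 96 - 396)*(1/172) = 89/22 - 468*1/172 = 89/22 - 117/43 = 1253/946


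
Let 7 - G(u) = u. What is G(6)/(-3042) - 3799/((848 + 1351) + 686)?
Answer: -11559443/8776170 ≈ -1.3171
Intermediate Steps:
G(u) = 7 - u
G(6)/(-3042) - 3799/((848 + 1351) + 686) = (7 - 1*6)/(-3042) - 3799/((848 + 1351) + 686) = (7 - 6)*(-1/3042) - 3799/(2199 + 686) = 1*(-1/3042) - 3799/2885 = -1/3042 - 3799*1/2885 = -1/3042 - 3799/2885 = -11559443/8776170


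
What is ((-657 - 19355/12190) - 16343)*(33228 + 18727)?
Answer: -2153528047805/2438 ≈ -8.8332e+8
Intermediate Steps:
((-657 - 19355/12190) - 16343)*(33228 + 18727) = ((-657 - 19355/12190) - 16343)*51955 = ((-657 - 1*3871/2438) - 16343)*51955 = ((-657 - 3871/2438) - 16343)*51955 = (-1605637/2438 - 16343)*51955 = -41449871/2438*51955 = -2153528047805/2438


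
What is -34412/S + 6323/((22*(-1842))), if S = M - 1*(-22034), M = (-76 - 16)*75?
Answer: -106443155/43806444 ≈ -2.4299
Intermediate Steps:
M = -6900 (M = -92*75 = -6900)
S = 15134 (S = -6900 - 1*(-22034) = -6900 + 22034 = 15134)
-34412/S + 6323/((22*(-1842))) = -34412/15134 + 6323/((22*(-1842))) = -34412*1/15134 + 6323/(-40524) = -2458/1081 + 6323*(-1/40524) = -2458/1081 - 6323/40524 = -106443155/43806444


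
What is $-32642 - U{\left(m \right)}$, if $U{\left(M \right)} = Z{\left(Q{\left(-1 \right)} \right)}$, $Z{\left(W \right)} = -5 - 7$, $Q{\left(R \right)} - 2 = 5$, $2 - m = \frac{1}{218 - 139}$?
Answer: $-32630$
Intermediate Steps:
$m = \frac{157}{79}$ ($m = 2 - \frac{1}{218 - 139} = 2 - \frac{1}{79} = \frac{157}{79} \approx 1.9873$)
$Q{\left(R \right)} = 7$ ($Q{\left(R \right)} = 2 + 5 = 7$)
$Z{\left(W \right)} = -12$
$U{\left(M \right)} = -12$
$-32642 - U{\left(m \right)} = -32642 - -12 = -32642 + 12 = -32630$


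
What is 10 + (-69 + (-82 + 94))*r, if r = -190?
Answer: 10840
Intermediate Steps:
10 + (-69 + (-82 + 94))*r = 10 + (-69 + (-82 + 94))*(-190) = 10 + (-69 + 12)*(-190) = 10 - 57*(-190) = 10 + 10830 = 10840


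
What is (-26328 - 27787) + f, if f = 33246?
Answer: -20869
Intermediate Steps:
(-26328 - 27787) + f = (-26328 - 27787) + 33246 = -54115 + 33246 = -20869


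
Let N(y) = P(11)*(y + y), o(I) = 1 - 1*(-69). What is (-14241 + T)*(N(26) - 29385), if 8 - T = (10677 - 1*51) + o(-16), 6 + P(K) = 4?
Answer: 735131281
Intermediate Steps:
o(I) = 70 (o(I) = 1 + 69 = 70)
P(K) = -2 (P(K) = -6 + 4 = -2)
N(y) = -4*y (N(y) = -2*(y + y) = -4*y)
T = -10688 (T = 8 - ((10677 - 1*51) + 70) = 8 - ((10677 - 51) + 70) = 8 - (10626 + 70) = 8 - 1*10696 = 8 - 10696 = -10688)
(-14241 + T)*(N(26) - 29385) = (-14241 - 10688)*(-4*26 - 29385) = -24929*(-104 - 29385) = -24929*(-29489) = 735131281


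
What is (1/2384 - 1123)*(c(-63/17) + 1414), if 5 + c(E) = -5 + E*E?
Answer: -1096928471475/688976 ≈ -1.5921e+6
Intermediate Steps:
c(E) = -10 + E² (c(E) = -5 + (-5 + E*E) = -5 + (-5 + E²) = -10 + E²)
(1/2384 - 1123)*(c(-63/17) + 1414) = (1/2384 - 1123)*((-10 + (-63/17)²) + 1414) = (1/2384 - 1123)*((-10 + (-63*1/17)²) + 1414) = -2677231*((-10 + (-63/17)²) + 1414)/2384 = -2677231*((-10 + 3969/289) + 1414)/2384 = -2677231*(1079/289 + 1414)/2384 = -2677231/2384*409725/289 = -1096928471475/688976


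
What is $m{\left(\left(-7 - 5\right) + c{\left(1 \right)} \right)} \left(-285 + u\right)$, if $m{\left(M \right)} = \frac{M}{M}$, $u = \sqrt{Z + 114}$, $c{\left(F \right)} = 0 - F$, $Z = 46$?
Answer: $-285 + 4 \sqrt{10} \approx -272.35$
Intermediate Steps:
$c{\left(F \right)} = - F$
$u = 4 \sqrt{10}$ ($u = \sqrt{46 + 114} = \sqrt{160} = 4 \sqrt{10} \approx 12.649$)
$m{\left(M \right)} = 1$
$m{\left(\left(-7 - 5\right) + c{\left(1 \right)} \right)} \left(-285 + u\right) = 1 \left(-285 + 4 \sqrt{10}\right) = -285 + 4 \sqrt{10}$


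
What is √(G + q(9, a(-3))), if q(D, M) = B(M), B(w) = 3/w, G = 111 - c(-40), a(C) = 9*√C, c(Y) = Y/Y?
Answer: √(990 - I*√3)/3 ≈ 10.488 - 0.0091747*I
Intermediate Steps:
c(Y) = 1
G = 110 (G = 111 - 1*1 = 111 - 1 = 110)
q(D, M) = 3/M
√(G + q(9, a(-3))) = √(110 + 3/((9*√(-3)))) = √(110 + 3/((9*(I*√3)))) = √(110 + 3/((9*I*√3))) = √(110 + 3*(-I*√3/27)) = √(110 - I*√3/9)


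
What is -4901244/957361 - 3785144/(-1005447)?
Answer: -1304191831084/962575745367 ≈ -1.3549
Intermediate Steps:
-4901244/957361 - 3785144/(-1005447) = -4901244*1/957361 - 3785144*(-1/1005447) = -4901244/957361 + 3785144/1005447 = -1304191831084/962575745367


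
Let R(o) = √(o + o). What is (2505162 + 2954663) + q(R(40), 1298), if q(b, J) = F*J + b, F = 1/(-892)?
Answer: 2435081301/446 + 4*√5 ≈ 5.4598e+6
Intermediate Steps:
R(o) = √2*√o (R(o) = √(2*o) = √2*√o)
F = -1/892 ≈ -0.0011211
q(b, J) = b - J/892 (q(b, J) = -J/892 + b = b - J/892)
(2505162 + 2954663) + q(R(40), 1298) = (2505162 + 2954663) + (√2*√40 - 1/892*1298) = 5459825 + (√2*(2*√10) - 649/446) = 5459825 + (4*√5 - 649/446) = 5459825 + (-649/446 + 4*√5) = 2435081301/446 + 4*√5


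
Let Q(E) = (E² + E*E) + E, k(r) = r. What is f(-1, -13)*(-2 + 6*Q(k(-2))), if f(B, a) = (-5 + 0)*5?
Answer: -850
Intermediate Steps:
f(B, a) = -25 (f(B, a) = -5*5 = -25)
Q(E) = E + 2*E² (Q(E) = (E² + E²) + E = 2*E² + E = E + 2*E²)
f(-1, -13)*(-2 + 6*Q(k(-2))) = -25*(-2 + 6*(-2*(1 + 2*(-2)))) = -25*(-2 + 6*(-2*(1 - 4))) = -25*(-2 + 6*(-2*(-3))) = -25*(-2 + 6*6) = -25*(-2 + 36) = -25*34 = -850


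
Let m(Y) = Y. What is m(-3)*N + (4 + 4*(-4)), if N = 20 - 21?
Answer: -9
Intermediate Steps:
N = -1
m(-3)*N + (4 + 4*(-4)) = -3*(-1) + (4 + 4*(-4)) = 3 + (4 - 16) = 3 - 12 = -9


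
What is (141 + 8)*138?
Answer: 20562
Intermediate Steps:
(141 + 8)*138 = 149*138 = 20562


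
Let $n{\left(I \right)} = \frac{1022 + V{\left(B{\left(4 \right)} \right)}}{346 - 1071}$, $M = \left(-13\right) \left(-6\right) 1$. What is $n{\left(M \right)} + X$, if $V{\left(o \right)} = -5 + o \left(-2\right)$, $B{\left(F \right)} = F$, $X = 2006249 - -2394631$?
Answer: $\frac{3190636991}{725} \approx 4.4009 \cdot 10^{6}$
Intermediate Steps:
$X = 4400880$ ($X = 2006249 + 2394631 = 4400880$)
$V{\left(o \right)} = -5 - 2 o$
$M = 78$ ($M = 78 \cdot 1 = 78$)
$n{\left(I \right)} = - \frac{1009}{725}$ ($n{\left(I \right)} = \frac{1022 - 13}{346 - 1071} = \frac{1022 - 13}{-725} = \left(1022 - 13\right) \left(- \frac{1}{725}\right) = 1009 \left(- \frac{1}{725}\right) = - \frac{1009}{725}$)
$n{\left(M \right)} + X = - \frac{1009}{725} + 4400880 = \frac{3190636991}{725}$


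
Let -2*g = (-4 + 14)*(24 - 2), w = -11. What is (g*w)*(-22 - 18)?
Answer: -48400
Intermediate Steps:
g = -110 (g = -(-4 + 14)*(24 - 2)/2 = -5*22 = -½*220 = -110)
(g*w)*(-22 - 18) = (-110*(-11))*(-22 - 18) = 1210*(-40) = -48400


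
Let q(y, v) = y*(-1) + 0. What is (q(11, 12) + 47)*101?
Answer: 3636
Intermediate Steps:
q(y, v) = -y (q(y, v) = -y + 0 = -y)
(q(11, 12) + 47)*101 = (-1*11 + 47)*101 = (-11 + 47)*101 = 36*101 = 3636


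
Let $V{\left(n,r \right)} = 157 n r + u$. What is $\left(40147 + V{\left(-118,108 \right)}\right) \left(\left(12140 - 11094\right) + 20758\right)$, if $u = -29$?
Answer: $-42750884760$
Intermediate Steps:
$V{\left(n,r \right)} = -29 + 157 n r$ ($V{\left(n,r \right)} = 157 n r - 29 = -29 + 157 n r$)
$\left(40147 + V{\left(-118,108 \right)}\right) \left(\left(12140 - 11094\right) + 20758\right) = \left(40147 + \left(-29 + 157 \left(-118\right) 108\right)\right) \left(\left(12140 - 11094\right) + 20758\right) = \left(40147 - 2000837\right) \left(1046 + 20758\right) = \left(40147 - 2000837\right) 21804 = \left(-1960690\right) 21804 = -42750884760$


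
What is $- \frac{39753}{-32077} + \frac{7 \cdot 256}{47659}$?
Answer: $\frac{1952070211}{1528757743} \approx 1.2769$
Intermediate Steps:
$- \frac{39753}{-32077} + \frac{7 \cdot 256}{47659} = \left(-39753\right) \left(- \frac{1}{32077}\right) + 1792 \cdot \frac{1}{47659} = \frac{39753}{32077} + \frac{1792}{47659} = \frac{1952070211}{1528757743}$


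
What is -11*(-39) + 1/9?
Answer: 3862/9 ≈ 429.11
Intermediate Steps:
-11*(-39) + 1/9 = 429 + ⅑ = 3862/9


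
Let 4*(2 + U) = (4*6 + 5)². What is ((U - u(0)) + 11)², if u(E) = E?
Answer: 769129/16 ≈ 48071.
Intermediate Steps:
U = 833/4 (U = -2 + (4*6 + 5)²/4 = -2 + (24 + 5)²/4 = -2 + (¼)*29² = -2 + (¼)*841 = -2 + 841/4 = 833/4 ≈ 208.25)
((U - u(0)) + 11)² = ((833/4 - 1*0) + 11)² = ((833/4 + 0) + 11)² = (833/4 + 11)² = (877/4)² = 769129/16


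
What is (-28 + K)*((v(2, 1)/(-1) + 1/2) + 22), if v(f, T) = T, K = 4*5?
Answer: -172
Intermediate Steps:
K = 20
(-28 + K)*((v(2, 1)/(-1) + 1/2) + 22) = (-28 + 20)*((1/(-1) + 1/2) + 22) = -8*((1*(-1) + 1*(1/2)) + 22) = -8*((-1 + 1/2) + 22) = -8*(-1/2 + 22) = -8*43/2 = -172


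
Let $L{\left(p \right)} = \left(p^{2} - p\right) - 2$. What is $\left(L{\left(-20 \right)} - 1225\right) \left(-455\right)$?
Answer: $367185$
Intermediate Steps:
$L{\left(p \right)} = -2 + p^{2} - p$
$\left(L{\left(-20 \right)} - 1225\right) \left(-455\right) = \left(\left(-2 + \left(-20\right)^{2} - -20\right) - 1225\right) \left(-455\right) = \left(\left(-2 + 400 + 20\right) - 1225\right) \left(-455\right) = \left(418 - 1225\right) \left(-455\right) = \left(-807\right) \left(-455\right) = 367185$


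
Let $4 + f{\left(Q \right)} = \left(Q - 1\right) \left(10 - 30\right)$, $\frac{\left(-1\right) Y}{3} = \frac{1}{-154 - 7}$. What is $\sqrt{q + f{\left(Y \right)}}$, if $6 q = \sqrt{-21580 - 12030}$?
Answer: $\frac{\sqrt{14582736 + 155526 i \sqrt{33610}}}{966} \approx 4.9973 + 3.0571 i$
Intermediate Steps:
$Y = \frac{3}{161}$ ($Y = - \frac{3}{-154 - 7} = - \frac{3}{-161} = \left(-3\right) \left(- \frac{1}{161}\right) = \frac{3}{161} \approx 0.018634$)
$f{\left(Q \right)} = 16 - 20 Q$ ($f{\left(Q \right)} = -4 + \left(Q - 1\right) \left(10 - 30\right) = -4 + \left(-1 + Q\right) \left(-20\right) = -4 - \left(-20 + 20 Q\right) = 16 - 20 Q$)
$q = \frac{i \sqrt{33610}}{6}$ ($q = \frac{\sqrt{-21580 - 12030}}{6} = \frac{\sqrt{-33610}}{6} = \frac{i \sqrt{33610}}{6} \approx 30.555 i$)
$\sqrt{q + f{\left(Y \right)}} = \sqrt{\frac{i \sqrt{33610}}{6} + \left(16 - \frac{60}{161}\right)} = \sqrt{\frac{i \sqrt{33610}}{6} + \frac{2516}{161}} = \sqrt{\frac{2516}{161} + \frac{i \sqrt{33610}}{6}}$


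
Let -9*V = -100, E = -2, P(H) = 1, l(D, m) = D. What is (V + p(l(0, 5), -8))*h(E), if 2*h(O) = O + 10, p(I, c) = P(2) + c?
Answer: 148/9 ≈ 16.444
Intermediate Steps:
p(I, c) = 1 + c
V = 100/9 (V = -1/9*(-100) = 100/9 ≈ 11.111)
h(O) = 5 + O/2 (h(O) = (O + 10)/2 = (10 + O)/2 = 5 + O/2)
(V + p(l(0, 5), -8))*h(E) = (100/9 + (1 - 8))*(5 + (1/2)*(-2)) = (100/9 - 7)*(5 - 1) = (37/9)*4 = 148/9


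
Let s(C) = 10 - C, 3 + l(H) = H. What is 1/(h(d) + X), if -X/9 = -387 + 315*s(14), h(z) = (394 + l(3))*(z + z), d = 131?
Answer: 1/118051 ≈ 8.4709e-6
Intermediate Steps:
l(H) = -3 + H
h(z) = 788*z (h(z) = (394 + (-3 + 3))*(z + z) = (394 + 0)*(2*z) = 394*(2*z) = 788*z)
X = 14823 (X = -9*(-387 + 315*(10 - 1*14)) = -9*(-387 + 315*(10 - 14)) = -9*(-387 + 315*(-4)) = -9*(-387 - 1260) = -9*(-1647) = 14823)
1/(h(d) + X) = 1/(788*131 + 14823) = 1/(103228 + 14823) = 1/118051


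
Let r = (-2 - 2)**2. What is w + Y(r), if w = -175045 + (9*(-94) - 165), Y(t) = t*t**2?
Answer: -171960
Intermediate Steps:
r = 16 (r = (-4)**2 = 16)
Y(t) = t**3
w = -176056 (w = -175045 + (-846 - 165) = -175045 - 1011 = -176056)
w + Y(r) = -176056 + 16**3 = -176056 + 4096 = -171960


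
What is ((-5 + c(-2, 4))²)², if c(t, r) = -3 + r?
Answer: 256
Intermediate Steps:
((-5 + c(-2, 4))²)² = ((-5 + (-3 + 4))²)² = ((-5 + 1)²)² = ((-4)²)² = 16² = 256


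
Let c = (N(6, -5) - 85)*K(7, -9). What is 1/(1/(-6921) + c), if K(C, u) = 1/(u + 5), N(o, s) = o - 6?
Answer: 27684/588281 ≈ 0.047059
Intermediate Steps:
N(o, s) = -6 + o
K(C, u) = 1/(5 + u)
c = 85/4 (c = ((-6 + 6) - 85)/(5 - 9) = (0 - 85)/(-4) = -85*(-¼) = 85/4 ≈ 21.250)
1/(1/(-6921) + c) = 1/(1/(-6921) + 85/4) = 1/(-1/6921 + 85/4) = 1/(588281/27684) = 27684/588281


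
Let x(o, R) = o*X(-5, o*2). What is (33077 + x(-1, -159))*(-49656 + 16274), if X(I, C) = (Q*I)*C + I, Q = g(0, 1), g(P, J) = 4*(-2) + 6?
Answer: -1105010964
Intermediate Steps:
g(P, J) = -2 (g(P, J) = -8 + 6 = -2)
Q = -2
X(I, C) = I - 2*C*I (X(I, C) = (-2*I)*C + I = -2*C*I + I = I - 2*C*I)
x(o, R) = o*(-5 + 20*o) (x(o, R) = o*(-5*(1 - 2*o*2)) = o*(-5*(1 - 4*o)) = o*(-5 + 20*o))
(33077 + x(-1, -159))*(-49656 + 16274) = (33077 + 5*(-1)*(-1 + 4*(-1)))*(-49656 + 16274) = (33077 + 5*(-1)*(-1 - 4))*(-33382) = (33077 + 5*(-1)*(-5))*(-33382) = (33077 + 25)*(-33382) = 33102*(-33382) = -1105010964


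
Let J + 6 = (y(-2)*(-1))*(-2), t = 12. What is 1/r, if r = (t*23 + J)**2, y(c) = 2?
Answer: 1/75076 ≈ 1.3320e-5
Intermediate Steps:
J = -2 (J = -6 + (2*(-1))*(-2) = -6 - 2*(-2) = -6 + 4 = -2)
r = 75076 (r = (12*23 - 2)**2 = (276 - 2)**2 = 274**2 = 75076)
1/r = 1/75076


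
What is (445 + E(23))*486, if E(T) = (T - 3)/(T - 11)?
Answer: 217080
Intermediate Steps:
E(T) = (-3 + T)/(-11 + T)
(445 + E(23))*486 = (445 + (-3 + 23)/(-11 + 23))*486 = (445 + 20/12)*486 = (445 + (1/12)*20)*486 = (445 + 5/3)*486 = (1340/3)*486 = 217080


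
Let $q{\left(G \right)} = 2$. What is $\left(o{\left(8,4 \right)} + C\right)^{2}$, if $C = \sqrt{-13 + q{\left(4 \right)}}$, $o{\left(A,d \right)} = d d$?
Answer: $\left(16 + i \sqrt{11}\right)^{2} \approx 245.0 + 106.13 i$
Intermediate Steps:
$o{\left(A,d \right)} = d^{2}$
$C = i \sqrt{11}$ ($C = \sqrt{-13 + 2} = \sqrt{-11} = i \sqrt{11} \approx 3.3166 i$)
$\left(o{\left(8,4 \right)} + C\right)^{2} = \left(4^{2} + i \sqrt{11}\right)^{2} = \left(16 + i \sqrt{11}\right)^{2}$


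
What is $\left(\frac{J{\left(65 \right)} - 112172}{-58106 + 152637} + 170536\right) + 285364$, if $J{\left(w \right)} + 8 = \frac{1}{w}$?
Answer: $\frac{2801277096801}{6144515} \approx 4.559 \cdot 10^{5}$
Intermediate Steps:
$J{\left(w \right)} = -8 + \frac{1}{w}$
$\left(\frac{J{\left(65 \right)} - 112172}{-58106 + 152637} + 170536\right) + 285364 = \left(\frac{\left(-8 + \frac{1}{65}\right) - 112172}{-58106 + 152637} + 170536\right) + 285364 = \left(\frac{\left(-8 + \frac{1}{65}\right) - 112172}{94531} + 170536\right) + 285364 = \left(\left(- \frac{519}{65} - 112172\right) \frac{1}{94531} + 170536\right) + 285364 = \left(\left(- \frac{7291699}{65}\right) \frac{1}{94531} + 170536\right) + 285364 = \left(- \frac{7291699}{6144515} + 170536\right) + 285364 = \frac{1047853718341}{6144515} + 285364 = \frac{2801277096801}{6144515}$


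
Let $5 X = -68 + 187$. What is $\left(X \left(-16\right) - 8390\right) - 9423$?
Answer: $- \frac{90969}{5} \approx -18194.0$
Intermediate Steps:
$X = \frac{119}{5}$ ($X = \frac{-68 + 187}{5} = \frac{1}{5} \cdot 119 = \frac{119}{5} \approx 23.8$)
$\left(X \left(-16\right) - 8390\right) - 9423 = \left(\frac{119}{5} \left(-16\right) - 8390\right) - 9423 = \left(- \frac{1904}{5} - 8390\right) - 9423 = - \frac{43854}{5} - 9423 = - \frac{90969}{5}$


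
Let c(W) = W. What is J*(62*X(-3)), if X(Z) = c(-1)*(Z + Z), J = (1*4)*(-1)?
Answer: -1488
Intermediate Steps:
J = -4 (J = 4*(-1) = -4)
X(Z) = -2*Z (X(Z) = -(Z + Z) = -2*Z)
J*(62*X(-3)) = -248*(-2*(-3)) = -248*6 = -4*372 = -1488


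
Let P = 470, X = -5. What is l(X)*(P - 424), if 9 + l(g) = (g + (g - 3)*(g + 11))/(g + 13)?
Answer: -2875/4 ≈ -718.75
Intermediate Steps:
l(g) = -9 + (g + (-3 + g)*(11 + g))/(13 + g) (l(g) = -9 + (g + (g - 3)*(g + 11))/(g + 13) = -9 + (g + (-3 + g)*(11 + g))/(13 + g))
l(X)*(P - 424) = ((-150 + (-5)²)/(13 - 5))*(470 - 424) = ((-150 + 25)/8)*46 = ((⅛)*(-125))*46 = -125/8*46 = -2875/4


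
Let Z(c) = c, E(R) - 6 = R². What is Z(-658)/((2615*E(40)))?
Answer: -329/2099845 ≈ -0.00015668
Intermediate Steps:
E(R) = 6 + R²
Z(-658)/((2615*E(40))) = -658*1/(2615*(6 + 40²)) = -658*1/(2615*(6 + 1600)) = -658/(2615*1606) = -658/4199690 = -658*1/4199690 = -329/2099845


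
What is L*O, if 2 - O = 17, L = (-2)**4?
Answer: -240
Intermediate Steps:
L = 16
O = -15 (O = 2 - 1*17 = 2 - 17 = -15)
L*O = 16*(-15) = -240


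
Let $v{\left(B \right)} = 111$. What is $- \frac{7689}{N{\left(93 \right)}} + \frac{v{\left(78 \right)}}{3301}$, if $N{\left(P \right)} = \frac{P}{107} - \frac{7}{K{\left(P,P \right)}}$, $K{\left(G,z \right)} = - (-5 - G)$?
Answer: $- \frac{38021188077}{3944695} \approx -9638.6$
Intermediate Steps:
$K{\left(G,z \right)} = 5 + G$
$N{\left(P \right)} = - \frac{7}{5 + P} + \frac{P}{107}$ ($N{\left(P \right)} = \frac{P}{107} - \frac{7}{5 + P} = - \frac{7}{5 + P} + \frac{P}{107}$)
$- \frac{7689}{N{\left(93 \right)}} + \frac{v{\left(78 \right)}}{3301} = - \frac{7689}{\frac{1}{107} \frac{1}{5 + 93} \left(-749 + 93 \left(5 + 93\right)\right)} + \frac{111}{3301} = - \frac{7689}{\frac{1}{107} \cdot \frac{1}{98} \left(-749 + 93 \cdot 98\right)} + 111 \cdot \frac{1}{3301} = - \frac{7689}{\frac{1}{107} \cdot \frac{1}{98} \left(-749 + 9114\right)} + \frac{111}{3301} = - \frac{7689}{\frac{1}{107} \cdot \frac{1}{98} \cdot 8365} + \frac{111}{3301} = - \frac{7689}{\frac{1195}{1498}} + \frac{111}{3301} = \left(-7689\right) \frac{1498}{1195} + \frac{111}{3301} = - \frac{11518122}{1195} + \frac{111}{3301} = - \frac{38021188077}{3944695}$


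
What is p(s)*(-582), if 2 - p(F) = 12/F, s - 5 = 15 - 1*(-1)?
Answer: -5820/7 ≈ -831.43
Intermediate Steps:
s = 21 (s = 5 + (15 - 1*(-1)) = 5 + (15 + 1) = 5 + 16 = 21)
p(F) = 2 - 12/F
p(s)*(-582) = (2 - 12/21)*(-582) = (2 - 12*1/21)*(-582) = (2 - 4/7)*(-582) = (10/7)*(-582) = -5820/7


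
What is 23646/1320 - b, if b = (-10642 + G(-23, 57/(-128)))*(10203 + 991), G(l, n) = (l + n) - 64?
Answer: 422771109171/3520 ≈ 1.2011e+8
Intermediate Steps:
G(l, n) = -64 + l + n
b = -7686746293/64 (b = (-10642 + (-64 - 23 + 57/(-128)))*(10203 + 991) = (-10642 + (-64 - 23 + 57*(-1/128)))*11194 = (-10642 + (-64 - 23 - 57/128))*11194 = (-10642 - 11193/128)*11194 = -1373369/128*11194 = -7686746293/64 ≈ -1.2011e+8)
23646/1320 - b = 23646/1320 - 1*(-7686746293/64) = 23646*(1/1320) + 7686746293/64 = 3941/220 + 7686746293/64 = 422771109171/3520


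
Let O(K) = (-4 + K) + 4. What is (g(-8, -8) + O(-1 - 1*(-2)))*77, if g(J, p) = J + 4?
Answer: -231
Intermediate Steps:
g(J, p) = 4 + J
O(K) = K
(g(-8, -8) + O(-1 - 1*(-2)))*77 = ((4 - 8) + (-1 - 1*(-2)))*77 = (-4 + (-1 + 2))*77 = (-4 + 1)*77 = -3*77 = -231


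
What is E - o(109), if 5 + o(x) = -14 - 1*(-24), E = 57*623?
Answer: 35506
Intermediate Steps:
E = 35511
o(x) = 5 (o(x) = -5 + (-14 - 1*(-24)) = -5 + (-14 + 24) = -5 + 10 = 5)
E - o(109) = 35511 - 1*5 = 35511 - 5 = 35506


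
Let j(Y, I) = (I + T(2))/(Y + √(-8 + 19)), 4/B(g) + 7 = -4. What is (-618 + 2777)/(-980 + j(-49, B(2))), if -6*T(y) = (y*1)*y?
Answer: -21680106987/9840688694 - 9537*√11/9840688694 ≈ -2.2031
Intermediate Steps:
B(g) = -4/11 (B(g) = 4/(-7 - 4) = 4/(-11) = 4*(-1/11) = -4/11)
T(y) = -y²/6 (T(y) = -y*1*y/6 = -y*y/6 = -y²/6)
j(Y, I) = (-⅔ + I)/(Y + √11) (j(Y, I) = (I - ⅙*2²)/(Y + √(-8 + 19)) = (I - ⅙*4)/(Y + √11) = (I - ⅔)/(Y + √11) = (-⅔ + I)/(Y + √11))
(-618 + 2777)/(-980 + j(-49, B(2))) = (-618 + 2777)/(-980 + (-⅔ - 4/11)/(-49 + √11)) = 2159/(-980 - 34/33/(-49 + √11)) = 2159/(-980 - 34/(33*(-49 + √11)))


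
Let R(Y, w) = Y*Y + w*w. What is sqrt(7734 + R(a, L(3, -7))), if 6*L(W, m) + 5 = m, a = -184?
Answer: sqrt(41594) ≈ 203.95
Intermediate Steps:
L(W, m) = -5/6 + m/6
R(Y, w) = Y**2 + w**2
sqrt(7734 + R(a, L(3, -7))) = sqrt(7734 + ((-184)**2 + (-5/6 + (1/6)*(-7))**2)) = sqrt(7734 + (33856 + (-5/6 - 7/6)**2)) = sqrt(7734 + (33856 + (-2)**2)) = sqrt(7734 + (33856 + 4)) = sqrt(7734 + 33860) = sqrt(41594)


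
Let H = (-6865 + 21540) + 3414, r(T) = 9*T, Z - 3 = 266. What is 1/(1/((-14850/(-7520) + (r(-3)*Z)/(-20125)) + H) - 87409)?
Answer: -273794273401/23932083628574009 ≈ -1.1440e-5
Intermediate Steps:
Z = 269 (Z = 3 + 266 = 269)
H = 18089 (H = 14675 + 3414 = 18089)
1/(1/((-14850/(-7520) + (r(-3)*Z)/(-20125)) + H) - 87409) = 1/(1/((-14850/(-7520) + ((9*(-3))*269)/(-20125)) + 18089) - 87409) = 1/(1/((-14850*(-1/7520) - 27*269*(-1/20125)) + 18089) - 87409) = 1/(1/((1485/752 - 7263*(-1/20125)) + 18089) - 87409) = 1/(1/((1485/752 + 7263/20125) + 18089) - 87409) = 1/(1/(35347401/15134000 + 18089) - 87409) = 1/(1/(273794273401/15134000) - 87409) = 1/(15134000/273794273401 - 87409) = 1/(-23932083628574009/273794273401) = -273794273401/23932083628574009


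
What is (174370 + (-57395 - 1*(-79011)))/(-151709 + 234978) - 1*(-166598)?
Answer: 13872644848/83269 ≈ 1.6660e+5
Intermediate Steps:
(174370 + (-57395 - 1*(-79011)))/(-151709 + 234978) - 1*(-166598) = (174370 + (-57395 + 79011))/83269 + 166598 = (174370 + 21616)*(1/83269) + 166598 = 195986*(1/83269) + 166598 = 195986/83269 + 166598 = 13872644848/83269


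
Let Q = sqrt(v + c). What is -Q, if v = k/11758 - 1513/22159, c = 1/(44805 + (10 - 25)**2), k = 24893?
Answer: -2*sqrt(4406586588846892401652155)/2933091213915 ≈ -1.4314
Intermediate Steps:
c = 1/45030 (c = 1/(44805 + (-15)**2) = 1/(44805 + 225) = 1/45030 ≈ 2.2207e-5)
v = 533814133/260545522 (v = 24893/11758 - 1513/22159 = 533814133/260545522 ≈ 2.0488)
Q = 2*sqrt(4406586588846892401652155)/2933091213915 (Q = sqrt(533814133/260545522 + 1/45030) = sqrt(6009477738628/2933091213915) = 2*sqrt(4406586588846892401652155)/2933091213915 ≈ 1.4314)
-Q = -2*sqrt(4406586588846892401652155)/2933091213915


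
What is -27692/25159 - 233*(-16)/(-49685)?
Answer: -1469669772/1250024915 ≈ -1.1757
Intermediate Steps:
-27692/25159 - 233*(-16)/(-49685) = -27692*1/25159 + 3728*(-1/49685) = -27692/25159 - 3728/49685 = -1469669772/1250024915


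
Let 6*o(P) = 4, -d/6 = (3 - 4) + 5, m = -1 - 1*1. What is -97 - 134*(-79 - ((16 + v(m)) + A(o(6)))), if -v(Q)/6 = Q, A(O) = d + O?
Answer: 33343/3 ≈ 11114.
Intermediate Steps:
m = -2 (m = -1 - 1 = -2)
d = -24 (d = -6*((3 - 4) + 5) = -6*(-1 + 5) = -6*4 = -24)
o(P) = 2/3 (o(P) = (1/6)*4 = 2/3)
A(O) = -24 + O
v(Q) = -6*Q
-97 - 134*(-79 - ((16 + v(m)) + A(o(6)))) = -97 - 134*(-79 - ((16 - 6*(-2)) + (-24 + 2/3))) = -97 - 134*(-79 - ((16 + 12) - 70/3)) = -97 - 134*(-79 - (28 - 70/3)) = -97 - 134*(-79 - 1*14/3) = -97 - 134*(-79 - 14/3) = -97 - 134*(-251/3) = -97 + 33634/3 = 33343/3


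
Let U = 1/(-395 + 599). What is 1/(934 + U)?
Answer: 204/190537 ≈ 0.0010707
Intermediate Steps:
U = 1/204 ≈ 0.0049020
1/(934 + U) = 1/(934 + 1/204) = 1/(190537/204) = 204/190537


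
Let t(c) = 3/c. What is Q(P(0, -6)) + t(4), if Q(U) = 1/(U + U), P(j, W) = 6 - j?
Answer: 5/6 ≈ 0.83333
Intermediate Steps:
Q(U) = 1/(2*U)
Q(P(0, -6)) + t(4) = 1/(2*(6 - 1*0)) + 3/4 = 1/(2*(6 + 0)) + 3*(1/4) = (1/2)/6 + 3/4 = (1/2)*(1/6) + 3/4 = 1/12 + 3/4 = 5/6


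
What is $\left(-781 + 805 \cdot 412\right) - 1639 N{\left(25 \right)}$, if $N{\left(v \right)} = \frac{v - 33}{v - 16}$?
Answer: $\frac{2991023}{9} \approx 3.3234 \cdot 10^{5}$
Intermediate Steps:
$N{\left(v \right)} = \frac{-33 + v}{-16 + v}$
$\left(-781 + 805 \cdot 412\right) - 1639 N{\left(25 \right)} = \left(-781 + 805 \cdot 412\right) - 1639 \frac{-33 + 25}{-16 + 25} = \left(-781 + 331660\right) - 1639 \cdot \frac{1}{9} \left(-8\right) = 330879 - 1639 \cdot \frac{1}{9} \left(-8\right) = 330879 - - \frac{13112}{9} = 330879 + \frac{13112}{9} = \frac{2991023}{9}$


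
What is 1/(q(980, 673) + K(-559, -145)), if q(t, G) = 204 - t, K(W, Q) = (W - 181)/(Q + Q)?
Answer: -29/22430 ≈ -0.0012929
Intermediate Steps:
K(W, Q) = (-181 + W)/(2*Q) (K(W, Q) = (-181 + W)/((2*Q)) = (-181 + W)*(1/(2*Q)) = (-181 + W)/(2*Q))
1/(q(980, 673) + K(-559, -145)) = 1/((204 - 1*980) + (1/2)*(-181 - 559)/(-145)) = 1/((204 - 980) + (1/2)*(-1/145)*(-740)) = 1/(-776 + 74/29) = 1/(-22430/29) = -29/22430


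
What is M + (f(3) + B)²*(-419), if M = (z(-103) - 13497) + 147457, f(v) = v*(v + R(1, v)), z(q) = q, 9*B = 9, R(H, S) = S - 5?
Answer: 127153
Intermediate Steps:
R(H, S) = -5 + S
B = 1 (B = (⅑)*9 = 1)
f(v) = v*(-5 + 2*v) (f(v) = v*(v + (-5 + v)) = v*(-5 + 2*v))
M = 133857 (M = (-103 - 13497) + 147457 = -13600 + 147457 = 133857)
M + (f(3) + B)²*(-419) = 133857 + (3*(-5 + 2*3) + 1)²*(-419) = 133857 + (3*(-5 + 6) + 1)²*(-419) = 133857 + (3*1 + 1)²*(-419) = 133857 + (3 + 1)²*(-419) = 133857 + 4²*(-419) = 133857 + 16*(-419) = 133857 - 6704 = 127153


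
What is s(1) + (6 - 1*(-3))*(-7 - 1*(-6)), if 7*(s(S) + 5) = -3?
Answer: -101/7 ≈ -14.429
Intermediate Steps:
s(S) = -38/7 (s(S) = -5 + (1/7)*(-3) = -5 - 3/7 = -38/7)
s(1) + (6 - 1*(-3))*(-7 - 1*(-6)) = -38/7 + (6 - 1*(-3))*(-7 - 1*(-6)) = -38/7 + (6 + 3)*(-7 + 6) = -38/7 + 9*(-1) = -38/7 - 9 = -101/7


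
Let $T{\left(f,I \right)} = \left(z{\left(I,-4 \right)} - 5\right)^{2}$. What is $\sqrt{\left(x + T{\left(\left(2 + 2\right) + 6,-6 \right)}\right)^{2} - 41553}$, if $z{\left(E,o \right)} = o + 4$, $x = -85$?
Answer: $3 i \sqrt{4217} \approx 194.82 i$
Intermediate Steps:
$z{\left(E,o \right)} = 4 + o$
$T{\left(f,I \right)} = 25$ ($T{\left(f,I \right)} = \left(\left(4 - 4\right) - 5\right)^{2} = \left(0 - 5\right)^{2} = \left(-5\right)^{2} = 25$)
$\sqrt{\left(x + T{\left(\left(2 + 2\right) + 6,-6 \right)}\right)^{2} - 41553} = \sqrt{\left(-85 + 25\right)^{2} - 41553} = \sqrt{\left(-60\right)^{2} - 41553} = \sqrt{3600 - 41553} = \sqrt{-37953} = 3 i \sqrt{4217}$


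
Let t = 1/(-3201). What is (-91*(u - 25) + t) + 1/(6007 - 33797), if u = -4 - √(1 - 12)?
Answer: 234754298819/88955790 + 91*I*√11 ≈ 2639.0 + 301.81*I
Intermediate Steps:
t = -1/3201 ≈ -0.00031240
u = -4 - I*√11 (u = -4 - √(-11) = -4 - I*√11 ≈ -4.0 - 3.3166*I)
(-91*(u - 25) + t) + 1/(6007 - 33797) = (-91*((-4 - I*√11) - 25) - 1/3201) + 1/(6007 - 33797) = (-91*(-29 - I*√11) - 1/3201) + 1/(-27790) = ((2639 + 91*I*√11) - 1/3201) - 1/27790 = (8447438/3201 + 91*I*√11) - 1/27790 = 234754298819/88955790 + 91*I*√11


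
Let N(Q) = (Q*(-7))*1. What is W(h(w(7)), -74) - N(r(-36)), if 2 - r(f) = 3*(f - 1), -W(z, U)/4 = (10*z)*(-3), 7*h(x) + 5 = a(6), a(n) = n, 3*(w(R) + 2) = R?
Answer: 5657/7 ≈ 808.14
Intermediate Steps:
w(R) = -2 + R/3
h(x) = ⅐ (h(x) = -5/7 + (⅐)*6 = -5/7 + 6/7 = ⅐)
W(z, U) = 120*z (W(z, U) = -4*10*z*(-3) = -(-120)*z = 120*z)
r(f) = 5 - 3*f (r(f) = 2 - 3*(f - 1) = 2 - 3*(-1 + f) = 2 - (-3 + 3*f) = 2 + (3 - 3*f) = 5 - 3*f)
N(Q) = -7*Q (N(Q) = -7*Q*1 = -7*Q)
W(h(w(7)), -74) - N(r(-36)) = 120*(⅐) - (-7)*(5 - 3*(-36)) = 120/7 - (-7)*(5 + 108) = 120/7 - (-7)*113 = 120/7 - 1*(-791) = 120/7 + 791 = 5657/7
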